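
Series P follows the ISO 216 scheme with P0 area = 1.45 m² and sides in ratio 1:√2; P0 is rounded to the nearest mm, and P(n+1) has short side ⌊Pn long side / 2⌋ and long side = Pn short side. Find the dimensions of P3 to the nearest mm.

358 × 506 mm

Let P0's short side be w mm. w · w√2 = 1.45 m² = 1,450,000 mm², so w ≈ 1012.6 mm and w√2 ≈ 1432.0 mm → P0 = 1013 × 1432 mm.
P1: ⌊1432/2⌋ × 1013 = 716 × 1013 mm
P2: ⌊1013/2⌋ × 716 = 506 × 716 mm
P3: ⌊716/2⌋ × 506 = 358 × 506 mm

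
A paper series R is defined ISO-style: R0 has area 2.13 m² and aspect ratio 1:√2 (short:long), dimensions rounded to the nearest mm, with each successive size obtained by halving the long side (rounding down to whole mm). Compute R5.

Let R0's short side be w mm. w · w√2 = 2.13 m² = 2,130,000 mm², so w ≈ 1227.2 mm and w√2 ≈ 1735.6 mm → R0 = 1227 × 1736 mm.
R1: ⌊1736/2⌋ × 1227 = 868 × 1227 mm
R2: ⌊1227/2⌋ × 868 = 613 × 868 mm
R3: ⌊868/2⌋ × 613 = 434 × 613 mm
R4: ⌊613/2⌋ × 434 = 306 × 434 mm
R5: ⌊434/2⌋ × 306 = 217 × 306 mm

217 × 306 mm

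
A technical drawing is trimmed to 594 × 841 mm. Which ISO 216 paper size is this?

Aspect ratio 841/594 ≈ 1.416 — close to the ISO √2 ≈ 1.414.
In the A-series (A0 area = 1 m²): A1 = 594 × 841 mm.

A1 (594 × 841 mm)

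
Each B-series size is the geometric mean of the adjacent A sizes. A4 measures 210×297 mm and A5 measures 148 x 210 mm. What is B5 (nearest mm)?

Short side: √(210 · 148) = √31080 ≈ 176.3 → 176 mm
Long side: √(297 · 210) = √62370 ≈ 249.7 → 250 mm

176 × 250 mm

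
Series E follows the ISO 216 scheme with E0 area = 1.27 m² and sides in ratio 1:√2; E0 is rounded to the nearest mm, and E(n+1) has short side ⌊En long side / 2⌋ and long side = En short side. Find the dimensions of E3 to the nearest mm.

335 × 474 mm

Let E0's short side be w mm. w · w√2 = 1.27 m² = 1,270,000 mm², so w ≈ 947.6 mm and w√2 ≈ 1340.2 mm → E0 = 948 × 1340 mm.
E1: ⌊1340/2⌋ × 948 = 670 × 948 mm
E2: ⌊948/2⌋ × 670 = 474 × 670 mm
E3: ⌊670/2⌋ × 474 = 335 × 474 mm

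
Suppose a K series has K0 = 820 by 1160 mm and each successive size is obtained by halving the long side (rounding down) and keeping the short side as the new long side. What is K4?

K1: ⌊1160/2⌋ × 820 = 580 × 820 mm
K2: ⌊820/2⌋ × 580 = 410 × 580 mm
K3: ⌊580/2⌋ × 410 = 290 × 410 mm
K4: ⌊410/2⌋ × 290 = 205 × 290 mm

205 × 290 mm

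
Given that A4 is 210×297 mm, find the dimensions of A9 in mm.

37 × 52 mm

A5: ⌊297/2⌋ × 210 = 148 × 210 mm
A6: ⌊210/2⌋ × 148 = 105 × 148 mm
A7: ⌊148/2⌋ × 105 = 74 × 105 mm
A8: ⌊105/2⌋ × 74 = 52 × 74 mm
A9: ⌊74/2⌋ × 52 = 37 × 52 mm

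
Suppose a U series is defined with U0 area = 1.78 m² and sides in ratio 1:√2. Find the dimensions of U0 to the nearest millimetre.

1122 × 1587 mm

Let the short side be w mm. Then w · w√2 = 1.78 m² = 1,780,000 mm².
w² = 1,780,000/√2, so w ≈ 1121.9 mm; long side = w√2 ≈ 1586.6 mm.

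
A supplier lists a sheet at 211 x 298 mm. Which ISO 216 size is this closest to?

Aspect ratio 298/211 ≈ 1.412 — close to the ISO √2 ≈ 1.414.
In the A-series (A0 area = 1 m²): A4 = 210 × 297 mm.
Off by 2 mm total — nearest standard size.

A4 (210 × 297 mm)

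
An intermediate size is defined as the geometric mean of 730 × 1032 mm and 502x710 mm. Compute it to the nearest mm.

605 × 856 mm

Short side: √(730 · 502) = √366460 ≈ 605.4 → 605 mm
Long side: √(1032 · 710) = √732720 ≈ 856.0 → 856 mm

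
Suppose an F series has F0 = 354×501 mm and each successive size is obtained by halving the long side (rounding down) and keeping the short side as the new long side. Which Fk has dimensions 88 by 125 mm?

F0: 354 × 501 mm
F1: 250 × 354 mm
F2: 177 × 250 mm
F3: 125 × 177 mm
F4: 88 × 125 mm
F5: 62 × 88 mm
→ matches F4.

F4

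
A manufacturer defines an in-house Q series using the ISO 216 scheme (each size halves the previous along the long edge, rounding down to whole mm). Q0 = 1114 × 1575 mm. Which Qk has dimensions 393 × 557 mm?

Q3

Q0: 1114 × 1575 mm
Q1: 787 × 1114 mm
Q2: 557 × 787 mm
Q3: 393 × 557 mm
Q4: 278 × 393 mm
→ matches Q3.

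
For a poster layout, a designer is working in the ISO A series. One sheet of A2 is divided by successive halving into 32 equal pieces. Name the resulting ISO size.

A7

32 = 2^5, so 5 halving steps.
A2 → A3 → … → A7 after 5 steps.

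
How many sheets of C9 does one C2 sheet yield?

Each ISO step halves the sheet: 1 × C2 → 2 × C3 → 4 × C4 → 8 × C5 → …
From C2 to C9 is 7 halving steps: 2^7 = 128.

128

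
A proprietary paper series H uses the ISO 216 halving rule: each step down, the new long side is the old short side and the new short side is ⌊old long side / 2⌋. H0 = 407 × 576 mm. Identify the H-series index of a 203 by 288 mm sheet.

H0: 407 × 576 mm
H1: 288 × 407 mm
H2: 203 × 288 mm
H3: 144 × 203 mm
→ matches H2.

H2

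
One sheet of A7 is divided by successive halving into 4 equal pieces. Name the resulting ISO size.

A9

4 = 2^2, so 2 halving steps.
A7 → A8 → … → A9 after 2 steps.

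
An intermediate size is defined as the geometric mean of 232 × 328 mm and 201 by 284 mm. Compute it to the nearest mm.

Short side: √(232 · 201) = √46632 ≈ 215.9 → 216 mm
Long side: √(328 · 284) = √93152 ≈ 305.2 → 305 mm

216 × 305 mm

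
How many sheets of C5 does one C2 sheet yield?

Each ISO step halves the sheet: 1 × C2 → 2 × C3 → 4 × C4 → 8 × C5
From C2 to C5 is 3 halving steps: 2^3 = 8.

8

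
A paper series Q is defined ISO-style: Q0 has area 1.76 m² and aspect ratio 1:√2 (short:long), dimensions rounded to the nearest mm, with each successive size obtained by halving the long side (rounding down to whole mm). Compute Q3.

Let Q0's short side be w mm. w · w√2 = 1.76 m² = 1,760,000 mm², so w ≈ 1115.6 mm and w√2 ≈ 1577.7 mm → Q0 = 1116 × 1578 mm.
Q1: ⌊1578/2⌋ × 1116 = 789 × 1116 mm
Q2: ⌊1116/2⌋ × 789 = 558 × 789 mm
Q3: ⌊789/2⌋ × 558 = 394 × 558 mm

394 × 558 mm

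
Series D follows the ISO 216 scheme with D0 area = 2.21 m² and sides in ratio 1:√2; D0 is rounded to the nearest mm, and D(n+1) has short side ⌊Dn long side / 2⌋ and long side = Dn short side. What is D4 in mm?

312 × 442 mm

Let D0's short side be w mm. w · w√2 = 2.21 m² = 2,210,000 mm², so w ≈ 1250.1 mm and w√2 ≈ 1767.9 mm → D0 = 1250 × 1768 mm.
D1: ⌊1768/2⌋ × 1250 = 884 × 1250 mm
D2: ⌊1250/2⌋ × 884 = 625 × 884 mm
D3: ⌊884/2⌋ × 625 = 442 × 625 mm
D4: ⌊625/2⌋ × 442 = 312 × 442 mm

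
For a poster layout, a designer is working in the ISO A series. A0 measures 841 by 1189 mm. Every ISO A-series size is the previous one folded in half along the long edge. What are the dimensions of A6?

105 × 148 mm

A1: ⌊1189/2⌋ × 841 = 594 × 841 mm
A2: ⌊841/2⌋ × 594 = 420 × 594 mm
A3: ⌊594/2⌋ × 420 = 297 × 420 mm
A4: ⌊420/2⌋ × 297 = 210 × 297 mm
A5: ⌊297/2⌋ × 210 = 148 × 210 mm
A6: ⌊210/2⌋ × 148 = 105 × 148 mm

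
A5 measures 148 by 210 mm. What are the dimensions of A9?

A6: ⌊210/2⌋ × 148 = 105 × 148 mm
A7: ⌊148/2⌋ × 105 = 74 × 105 mm
A8: ⌊105/2⌋ × 74 = 52 × 74 mm
A9: ⌊74/2⌋ × 52 = 37 × 52 mm

37 × 52 mm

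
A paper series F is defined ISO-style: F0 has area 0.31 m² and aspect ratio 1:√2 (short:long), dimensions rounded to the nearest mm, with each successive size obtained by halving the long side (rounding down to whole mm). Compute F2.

Let F0's short side be w mm. w · w√2 = 0.31 m² = 310,000 mm², so w ≈ 468.2 mm and w√2 ≈ 662.1 mm → F0 = 468 × 662 mm.
F1: ⌊662/2⌋ × 468 = 331 × 468 mm
F2: ⌊468/2⌋ × 331 = 234 × 331 mm

234 × 331 mm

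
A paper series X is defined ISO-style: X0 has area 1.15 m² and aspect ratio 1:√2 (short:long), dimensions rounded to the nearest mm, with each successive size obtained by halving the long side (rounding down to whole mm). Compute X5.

Let X0's short side be w mm. w · w√2 = 1.15 m² = 1,150,000 mm², so w ≈ 901.8 mm and w√2 ≈ 1275.3 mm → X0 = 902 × 1275 mm.
X1: ⌊1275/2⌋ × 902 = 637 × 902 mm
X2: ⌊902/2⌋ × 637 = 451 × 637 mm
X3: ⌊637/2⌋ × 451 = 318 × 451 mm
X4: ⌊451/2⌋ × 318 = 225 × 318 mm
X5: ⌊318/2⌋ × 225 = 159 × 225 mm

159 × 225 mm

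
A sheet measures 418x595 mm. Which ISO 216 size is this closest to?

Aspect ratio 595/418 ≈ 1.423 — close to the ISO √2 ≈ 1.414.
In the A-series (A0 area = 1 m²): A2 = 420 × 594 mm.
Off by 3 mm total — nearest standard size.

A2 (420 × 594 mm)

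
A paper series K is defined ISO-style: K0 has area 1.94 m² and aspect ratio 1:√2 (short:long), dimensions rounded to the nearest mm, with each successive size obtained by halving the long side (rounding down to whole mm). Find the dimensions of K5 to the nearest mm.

Let K0's short side be w mm. w · w√2 = 1.94 m² = 1,940,000 mm², so w ≈ 1171.2 mm and w√2 ≈ 1656.4 mm → K0 = 1171 × 1656 mm.
K1: ⌊1656/2⌋ × 1171 = 828 × 1171 mm
K2: ⌊1171/2⌋ × 828 = 585 × 828 mm
K3: ⌊828/2⌋ × 585 = 414 × 585 mm
K4: ⌊585/2⌋ × 414 = 292 × 414 mm
K5: ⌊414/2⌋ × 292 = 207 × 292 mm

207 × 292 mm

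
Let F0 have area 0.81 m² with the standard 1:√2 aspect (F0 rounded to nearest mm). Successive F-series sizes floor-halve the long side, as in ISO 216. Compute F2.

378 × 535 mm

Let F0's short side be w mm. w · w√2 = 0.81 m² = 810,000 mm², so w ≈ 756.8 mm and w√2 ≈ 1070.3 mm → F0 = 757 × 1070 mm.
F1: ⌊1070/2⌋ × 757 = 535 × 757 mm
F2: ⌊757/2⌋ × 535 = 378 × 535 mm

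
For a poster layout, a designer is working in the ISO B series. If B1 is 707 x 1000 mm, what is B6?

125 × 176 mm

B2: ⌊1000/2⌋ × 707 = 500 × 707 mm
B3: ⌊707/2⌋ × 500 = 353 × 500 mm
B4: ⌊500/2⌋ × 353 = 250 × 353 mm
B5: ⌊353/2⌋ × 250 = 176 × 250 mm
B6: ⌊250/2⌋ × 176 = 125 × 176 mm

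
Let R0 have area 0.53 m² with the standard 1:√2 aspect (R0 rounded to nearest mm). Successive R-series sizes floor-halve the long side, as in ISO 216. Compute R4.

153 × 216 mm

Let R0's short side be w mm. w · w√2 = 0.53 m² = 530,000 mm², so w ≈ 612.2 mm and w√2 ≈ 865.8 mm → R0 = 612 × 866 mm.
R1: ⌊866/2⌋ × 612 = 433 × 612 mm
R2: ⌊612/2⌋ × 433 = 306 × 433 mm
R3: ⌊433/2⌋ × 306 = 216 × 306 mm
R4: ⌊306/2⌋ × 216 = 153 × 216 mm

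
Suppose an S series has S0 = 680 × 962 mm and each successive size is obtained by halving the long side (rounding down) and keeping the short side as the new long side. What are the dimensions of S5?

S1 = 481 × 680 mm (from S0 by 1 halving).
S2: ⌊680/2⌋ × 481 = 340 × 481 mm
S3: ⌊481/2⌋ × 340 = 240 × 340 mm
S4: ⌊340/2⌋ × 240 = 170 × 240 mm
S5: ⌊240/2⌋ × 170 = 120 × 170 mm

120 × 170 mm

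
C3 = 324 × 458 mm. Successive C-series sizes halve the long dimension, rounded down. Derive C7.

81 × 114 mm

C4: ⌊458/2⌋ × 324 = 229 × 324 mm
C5: ⌊324/2⌋ × 229 = 162 × 229 mm
C6: ⌊229/2⌋ × 162 = 114 × 162 mm
C7: ⌊162/2⌋ × 114 = 81 × 114 mm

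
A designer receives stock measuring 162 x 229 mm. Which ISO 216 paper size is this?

C5 (162 × 229 mm)

Aspect ratio 229/162 ≈ 1.414 — close to the ISO √2 ≈ 1.414.
In the C-series (envelope sizes, between A and B): C5 = 162 × 229 mm.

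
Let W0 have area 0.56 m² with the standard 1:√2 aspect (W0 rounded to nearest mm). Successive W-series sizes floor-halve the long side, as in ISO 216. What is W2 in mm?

314 × 445 mm

Let W0's short side be w mm. w · w√2 = 0.56 m² = 560,000 mm², so w ≈ 629.3 mm and w√2 ≈ 889.9 mm → W0 = 629 × 890 mm.
W1: ⌊890/2⌋ × 629 = 445 × 629 mm
W2: ⌊629/2⌋ × 445 = 314 × 445 mm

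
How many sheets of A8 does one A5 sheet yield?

8

Each ISO step halves the sheet: 1 × A5 → 2 × A6 → 4 × A7 → 8 × A8
From A5 to A8 is 3 halving steps: 2^3 = 8.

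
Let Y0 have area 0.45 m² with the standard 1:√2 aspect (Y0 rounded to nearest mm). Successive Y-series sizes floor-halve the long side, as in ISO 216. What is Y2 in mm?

282 × 399 mm

Let Y0's short side be w mm. w · w√2 = 0.45 m² = 450,000 mm², so w ≈ 564.1 mm and w√2 ≈ 797.7 mm → Y0 = 564 × 798 mm.
Y1: ⌊798/2⌋ × 564 = 399 × 564 mm
Y2: ⌊564/2⌋ × 399 = 282 × 399 mm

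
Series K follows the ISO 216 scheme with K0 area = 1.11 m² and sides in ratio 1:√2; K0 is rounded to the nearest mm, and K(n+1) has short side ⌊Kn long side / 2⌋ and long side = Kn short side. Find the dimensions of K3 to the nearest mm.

313 × 443 mm

Let K0's short side be w mm. w · w√2 = 1.11 m² = 1,110,000 mm², so w ≈ 885.9 mm and w√2 ≈ 1252.9 mm → K0 = 886 × 1253 mm.
K1: ⌊1253/2⌋ × 886 = 626 × 886 mm
K2: ⌊886/2⌋ × 626 = 443 × 626 mm
K3: ⌊626/2⌋ × 443 = 313 × 443 mm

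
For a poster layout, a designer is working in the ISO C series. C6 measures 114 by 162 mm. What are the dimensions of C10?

C7: ⌊162/2⌋ × 114 = 81 × 114 mm
C8: ⌊114/2⌋ × 81 = 57 × 81 mm
C9: ⌊81/2⌋ × 57 = 40 × 57 mm
C10: ⌊57/2⌋ × 40 = 28 × 40 mm

28 × 40 mm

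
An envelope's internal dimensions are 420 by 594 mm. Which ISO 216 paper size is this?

Aspect ratio 594/420 ≈ 1.414 — close to the ISO √2 ≈ 1.414.
In the A-series (A0 area = 1 m²): A2 = 420 × 594 mm.

A2 (420 × 594 mm)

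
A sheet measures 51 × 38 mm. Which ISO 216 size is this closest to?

A9 (37 × 52 mm)

Aspect ratio 51/38 ≈ 1.342 (ISO target is √2 ≈ 1.414).
In the A-series (A0 area = 1 m²): A9 = 37 × 52 mm.
Off by 2 mm total — nearest standard size.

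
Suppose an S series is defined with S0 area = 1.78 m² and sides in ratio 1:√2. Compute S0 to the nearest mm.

1122 × 1587 mm

Let the short side be w mm. Then w · w√2 = 1.78 m² = 1,780,000 mm².
w² = 1,780,000/√2, so w ≈ 1121.9 mm; long side = w√2 ≈ 1586.6 mm.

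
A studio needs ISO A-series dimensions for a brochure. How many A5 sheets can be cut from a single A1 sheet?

A1 = 594 × 841 mm; A5 = 148 × 210 mm.
Each halving step doubles the count; 4 steps from A1 to A5.
2^4 = 16.

16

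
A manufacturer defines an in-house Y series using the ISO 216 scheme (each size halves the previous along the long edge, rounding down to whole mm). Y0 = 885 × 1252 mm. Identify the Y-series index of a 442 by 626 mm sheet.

Y2

Y0: 885 × 1252 mm
Y1: 626 × 885 mm
Y2: 442 × 626 mm
Y3: 313 × 442 mm
→ matches Y2.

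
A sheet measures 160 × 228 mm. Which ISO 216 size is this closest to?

C5 (162 × 229 mm)

Aspect ratio 228/160 ≈ 1.425 — close to the ISO √2 ≈ 1.414.
In the C-series (envelope sizes, between A and B): C5 = 162 × 229 mm.
Off by 3 mm total — nearest standard size.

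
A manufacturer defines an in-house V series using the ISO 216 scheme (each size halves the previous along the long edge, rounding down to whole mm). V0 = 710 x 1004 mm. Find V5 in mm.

125 × 177 mm

V1: ⌊1004/2⌋ × 710 = 502 × 710 mm
V2: ⌊710/2⌋ × 502 = 355 × 502 mm
V3: ⌊502/2⌋ × 355 = 251 × 355 mm
V4: ⌊355/2⌋ × 251 = 177 × 251 mm
V5: ⌊251/2⌋ × 177 = 125 × 177 mm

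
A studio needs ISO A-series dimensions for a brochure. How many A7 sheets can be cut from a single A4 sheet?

Each ISO step halves the sheet: 1 × A4 → 2 × A5 → 4 × A6 → 8 × A7
From A4 to A7 is 3 halving steps: 2^3 = 8.

8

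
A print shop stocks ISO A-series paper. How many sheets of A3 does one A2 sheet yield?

2

A2 = 420 × 594 mm; A3 = 297 × 420 mm.
Each halving step doubles the count; 1 step from A2 to A3.
2^1 = 2.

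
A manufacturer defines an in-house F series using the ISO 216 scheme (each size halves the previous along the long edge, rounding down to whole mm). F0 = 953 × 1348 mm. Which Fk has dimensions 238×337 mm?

F4

F0: 953 × 1348 mm
F1: 674 × 953 mm
F2: 476 × 674 mm
F3: 337 × 476 mm
F4: 238 × 337 mm
F5: 168 × 238 mm
→ matches F4.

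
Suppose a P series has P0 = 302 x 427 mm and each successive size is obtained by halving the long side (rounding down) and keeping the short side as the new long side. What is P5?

P1: ⌊427/2⌋ × 302 = 213 × 302 mm
P2: ⌊302/2⌋ × 213 = 151 × 213 mm
P3: ⌊213/2⌋ × 151 = 106 × 151 mm
P4: ⌊151/2⌋ × 106 = 75 × 106 mm
P5: ⌊106/2⌋ × 75 = 53 × 75 mm

53 × 75 mm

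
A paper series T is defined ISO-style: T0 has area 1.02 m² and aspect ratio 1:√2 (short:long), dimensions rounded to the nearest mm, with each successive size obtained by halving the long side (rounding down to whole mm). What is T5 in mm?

150 × 212 mm

Let T0's short side be w mm. w · w√2 = 1.02 m² = 1,020,000 mm², so w ≈ 849.3 mm and w√2 ≈ 1201.0 mm → T0 = 849 × 1201 mm.
T1: ⌊1201/2⌋ × 849 = 600 × 849 mm
T2: ⌊849/2⌋ × 600 = 424 × 600 mm
T3: ⌊600/2⌋ × 424 = 300 × 424 mm
T4: ⌊424/2⌋ × 300 = 212 × 300 mm
T5: ⌊300/2⌋ × 212 = 150 × 212 mm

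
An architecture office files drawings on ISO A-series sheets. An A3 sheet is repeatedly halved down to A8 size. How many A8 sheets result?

A3 = 297 × 420 mm; A8 = 52 × 74 mm.
Each halving step doubles the count; 5 steps from A3 to A8.
2^5 = 32.

32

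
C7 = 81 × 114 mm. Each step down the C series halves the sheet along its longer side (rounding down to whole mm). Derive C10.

C8: ⌊114/2⌋ × 81 = 57 × 81 mm
C9: ⌊81/2⌋ × 57 = 40 × 57 mm
C10: ⌊57/2⌋ × 40 = 28 × 40 mm

28 × 40 mm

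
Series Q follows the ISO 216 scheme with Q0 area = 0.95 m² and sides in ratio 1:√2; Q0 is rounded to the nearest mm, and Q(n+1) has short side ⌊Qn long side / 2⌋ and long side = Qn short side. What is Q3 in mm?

Let Q0's short side be w mm. w · w√2 = 0.95 m² = 950,000 mm², so w ≈ 819.6 mm and w√2 ≈ 1159.1 mm → Q0 = 820 × 1159 mm.
Q1: ⌊1159/2⌋ × 820 = 579 × 820 mm
Q2: ⌊820/2⌋ × 579 = 410 × 579 mm
Q3: ⌊579/2⌋ × 410 = 289 × 410 mm

289 × 410 mm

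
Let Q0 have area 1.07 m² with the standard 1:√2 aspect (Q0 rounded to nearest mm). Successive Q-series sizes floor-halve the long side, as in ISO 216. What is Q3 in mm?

307 × 435 mm

Let Q0's short side be w mm. w · w√2 = 1.07 m² = 1,070,000 mm², so w ≈ 869.8 mm and w√2 ≈ 1230.1 mm → Q0 = 870 × 1230 mm.
Q1: ⌊1230/2⌋ × 870 = 615 × 870 mm
Q2: ⌊870/2⌋ × 615 = 435 × 615 mm
Q3: ⌊615/2⌋ × 435 = 307 × 435 mm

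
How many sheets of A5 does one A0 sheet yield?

32

Each ISO step halves the sheet: 1 × A0 → 2 × A1 → 4 × A2 → 8 × A3 → …
From A0 to A5 is 5 halving steps: 2^5 = 32.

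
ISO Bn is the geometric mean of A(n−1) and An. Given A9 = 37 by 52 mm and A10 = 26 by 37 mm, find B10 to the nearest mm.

31 × 44 mm

Short side: √(37 · 26) = √962 ≈ 31.0 → 31 mm
Long side: √(52 · 37) = √1924 ≈ 43.9 → 44 mm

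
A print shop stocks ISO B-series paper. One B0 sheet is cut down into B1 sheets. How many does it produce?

Each ISO step halves the sheet: 1 × B0 → 2 × B1
From B0 to B1 is 1 halving step: 2^1 = 2.

2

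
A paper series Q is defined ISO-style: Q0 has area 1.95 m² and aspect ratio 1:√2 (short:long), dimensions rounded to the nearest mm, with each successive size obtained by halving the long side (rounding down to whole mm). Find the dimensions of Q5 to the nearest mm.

207 × 293 mm

Let Q0's short side be w mm. w · w√2 = 1.95 m² = 1,950,000 mm², so w ≈ 1174.2 mm and w√2 ≈ 1660.6 mm → Q0 = 1174 × 1661 mm.
Q1: ⌊1661/2⌋ × 1174 = 830 × 1174 mm
Q2: ⌊1174/2⌋ × 830 = 587 × 830 mm
Q3: ⌊830/2⌋ × 587 = 415 × 587 mm
Q4: ⌊587/2⌋ × 415 = 293 × 415 mm
Q5: ⌊415/2⌋ × 293 = 207 × 293 mm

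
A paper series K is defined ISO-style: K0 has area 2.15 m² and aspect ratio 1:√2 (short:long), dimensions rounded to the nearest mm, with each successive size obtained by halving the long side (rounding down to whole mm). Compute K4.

308 × 436 mm

Let K0's short side be w mm. w · w√2 = 2.15 m² = 2,150,000 mm², so w ≈ 1233.0 mm and w√2 ≈ 1743.7 mm → K0 = 1233 × 1744 mm.
K1: ⌊1744/2⌋ × 1233 = 872 × 1233 mm
K2: ⌊1233/2⌋ × 872 = 616 × 872 mm
K3: ⌊872/2⌋ × 616 = 436 × 616 mm
K4: ⌊616/2⌋ × 436 = 308 × 436 mm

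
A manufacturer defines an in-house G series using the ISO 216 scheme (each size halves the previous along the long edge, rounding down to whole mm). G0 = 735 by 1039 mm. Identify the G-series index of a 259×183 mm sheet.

G0: 735 × 1039 mm
G1: 519 × 735 mm
G2: 367 × 519 mm
G3: 259 × 367 mm
G4: 183 × 259 mm
G5: 129 × 183 mm
→ matches G4.

G4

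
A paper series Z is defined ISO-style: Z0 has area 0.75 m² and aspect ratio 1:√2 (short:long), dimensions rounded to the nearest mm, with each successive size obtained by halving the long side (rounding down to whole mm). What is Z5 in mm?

Let Z0's short side be w mm. w · w√2 = 0.75 m² = 750,000 mm², so w ≈ 728.2 mm and w√2 ≈ 1029.9 mm → Z0 = 728 × 1030 mm.
Z1: ⌊1030/2⌋ × 728 = 515 × 728 mm
Z2: ⌊728/2⌋ × 515 = 364 × 515 mm
Z3: ⌊515/2⌋ × 364 = 257 × 364 mm
Z4: ⌊364/2⌋ × 257 = 182 × 257 mm
Z5: ⌊257/2⌋ × 182 = 128 × 182 mm

128 × 182 mm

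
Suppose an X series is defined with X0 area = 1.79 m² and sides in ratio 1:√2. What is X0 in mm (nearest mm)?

Let the short side be w mm. Then w · w√2 = 1.79 m² = 1,790,000 mm².
w² = 1,790,000/√2, so w ≈ 1125.0 mm; long side = w√2 ≈ 1591.1 mm.

1125 × 1591 mm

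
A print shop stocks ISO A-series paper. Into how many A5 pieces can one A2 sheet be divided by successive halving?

A2 = 420 × 594 mm; A5 = 148 × 210 mm.
Each halving step doubles the count; 3 steps from A2 to A5.
2^3 = 8.

8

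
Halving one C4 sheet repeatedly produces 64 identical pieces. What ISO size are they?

64 = 2^6, so 6 halving steps.
C4 → C5 → … → C10 after 6 steps.

C10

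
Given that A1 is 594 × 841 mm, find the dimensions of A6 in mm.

A2: ⌊841/2⌋ × 594 = 420 × 594 mm
A3: ⌊594/2⌋ × 420 = 297 × 420 mm
A4: ⌊420/2⌋ × 297 = 210 × 297 mm
A5: ⌊297/2⌋ × 210 = 148 × 210 mm
A6: ⌊210/2⌋ × 148 = 105 × 148 mm

105 × 148 mm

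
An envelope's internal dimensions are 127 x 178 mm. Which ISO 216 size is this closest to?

Aspect ratio 178/127 ≈ 1.402 — close to the ISO √2 ≈ 1.414.
In the B-series (B0 = 1000 × 1414 mm): B6 = 125 × 176 mm.
Off by 4 mm total — nearest standard size.

B6 (125 × 176 mm)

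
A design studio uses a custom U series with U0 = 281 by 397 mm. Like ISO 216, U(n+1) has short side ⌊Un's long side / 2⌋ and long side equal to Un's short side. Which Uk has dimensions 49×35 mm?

U6

U0: 281 × 397 mm
U1: 198 × 281 mm
U2: 140 × 198 mm
U3: 99 × 140 mm
U4: 70 × 99 mm
U5: 49 × 70 mm
U6: 35 × 49 mm
U7: 24 × 35 mm
→ matches U6.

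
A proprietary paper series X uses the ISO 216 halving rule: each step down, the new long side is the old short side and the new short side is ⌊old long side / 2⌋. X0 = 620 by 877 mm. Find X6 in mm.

X1 = 438 × 620 mm (from X0 by 1 halving).
X2: ⌊620/2⌋ × 438 = 310 × 438 mm
X3: ⌊438/2⌋ × 310 = 219 × 310 mm
X4: ⌊310/2⌋ × 219 = 155 × 219 mm
X5: ⌊219/2⌋ × 155 = 109 × 155 mm
X6: ⌊155/2⌋ × 109 = 77 × 109 mm

77 × 109 mm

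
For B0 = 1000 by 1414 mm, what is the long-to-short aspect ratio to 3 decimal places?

1.414

1414 / 1000 = 1.414
Matches √2 ≈ 1.414 — the ISO 216 defining ratio.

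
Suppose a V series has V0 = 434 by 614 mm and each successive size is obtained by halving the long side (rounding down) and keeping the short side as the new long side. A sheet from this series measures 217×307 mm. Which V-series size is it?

V0: 434 × 614 mm
V1: 307 × 434 mm
V2: 217 × 307 mm
V3: 153 × 217 mm
→ matches V2.

V2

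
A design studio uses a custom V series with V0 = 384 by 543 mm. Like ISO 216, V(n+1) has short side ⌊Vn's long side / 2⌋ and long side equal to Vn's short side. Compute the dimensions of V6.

48 × 67 mm

V1 = 271 × 384 mm (from V0 by 1 halving).
V2: ⌊384/2⌋ × 271 = 192 × 271 mm
V3: ⌊271/2⌋ × 192 = 135 × 192 mm
V4: ⌊192/2⌋ × 135 = 96 × 135 mm
V5: ⌊135/2⌋ × 96 = 67 × 96 mm
V6: ⌊96/2⌋ × 67 = 48 × 67 mm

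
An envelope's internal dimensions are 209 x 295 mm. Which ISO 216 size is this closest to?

Aspect ratio 295/209 ≈ 1.411 — close to the ISO √2 ≈ 1.414.
In the A-series (A0 area = 1 m²): A4 = 210 × 297 mm.
Off by 3 mm total — nearest standard size.

A4 (210 × 297 mm)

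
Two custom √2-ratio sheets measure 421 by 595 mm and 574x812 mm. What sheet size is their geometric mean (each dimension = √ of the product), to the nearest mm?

492 × 695 mm

Short side: √(421 · 574) = √241654 ≈ 491.6 → 492 mm
Long side: √(595 · 812) = √483140 ≈ 695.1 → 695 mm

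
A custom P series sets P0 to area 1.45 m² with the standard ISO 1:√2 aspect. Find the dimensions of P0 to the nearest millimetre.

1013 × 1432 mm

Let the short side be w mm. Then w · w√2 = 1.45 m² = 1,450,000 mm².
w² = 1,450,000/√2, so w ≈ 1012.6 mm; long side = w√2 ≈ 1432.0 mm.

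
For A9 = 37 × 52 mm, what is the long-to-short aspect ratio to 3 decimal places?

1.405

52 / 37 = 1.405
ISO 216 targets √2 ≈ 1.414; the -0.009 deviation is from mm rounding.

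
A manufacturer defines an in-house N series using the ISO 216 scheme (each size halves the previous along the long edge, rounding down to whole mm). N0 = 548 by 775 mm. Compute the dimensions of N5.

96 × 137 mm

N1 = 387 × 548 mm (from N0 by 1 halving).
N2: ⌊548/2⌋ × 387 = 274 × 387 mm
N3: ⌊387/2⌋ × 274 = 193 × 274 mm
N4: ⌊274/2⌋ × 193 = 137 × 193 mm
N5: ⌊193/2⌋ × 137 = 96 × 137 mm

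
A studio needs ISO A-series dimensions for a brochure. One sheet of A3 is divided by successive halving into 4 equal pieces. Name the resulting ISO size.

4 = 2^2, so 2 halving steps.
A3 → A4 → … → A5 after 2 steps.

A5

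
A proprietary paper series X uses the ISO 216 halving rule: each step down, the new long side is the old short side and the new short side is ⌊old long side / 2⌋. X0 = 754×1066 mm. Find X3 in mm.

266 × 377 mm

X1: ⌊1066/2⌋ × 754 = 533 × 754 mm
X2: ⌊754/2⌋ × 533 = 377 × 533 mm
X3: ⌊533/2⌋ × 377 = 266 × 377 mm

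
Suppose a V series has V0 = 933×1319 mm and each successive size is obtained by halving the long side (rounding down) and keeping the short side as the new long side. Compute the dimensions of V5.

164 × 233 mm

V1 = 659 × 933 mm (from V0 by 1 halving).
V2: ⌊933/2⌋ × 659 = 466 × 659 mm
V3: ⌊659/2⌋ × 466 = 329 × 466 mm
V4: ⌊466/2⌋ × 329 = 233 × 329 mm
V5: ⌊329/2⌋ × 233 = 164 × 233 mm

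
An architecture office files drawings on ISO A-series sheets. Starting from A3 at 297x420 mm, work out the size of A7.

74 × 105 mm

A4: ⌊420/2⌋ × 297 = 210 × 297 mm
A5: ⌊297/2⌋ × 210 = 148 × 210 mm
A6: ⌊210/2⌋ × 148 = 105 × 148 mm
A7: ⌊148/2⌋ × 105 = 74 × 105 mm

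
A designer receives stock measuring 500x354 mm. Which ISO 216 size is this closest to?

B3 (353 × 500 mm)

Aspect ratio 500/354 ≈ 1.412 — close to the ISO √2 ≈ 1.414.
In the B-series (B0 = 1000 × 1414 mm): B3 = 353 × 500 mm.
Off by 1 mm total — nearest standard size.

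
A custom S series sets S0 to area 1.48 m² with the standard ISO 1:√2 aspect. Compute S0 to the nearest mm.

Let the short side be w mm. Then w · w√2 = 1.48 m² = 1,480,000 mm².
w² = 1,480,000/√2, so w ≈ 1023.0 mm; long side = w√2 ≈ 1446.7 mm.

1023 × 1447 mm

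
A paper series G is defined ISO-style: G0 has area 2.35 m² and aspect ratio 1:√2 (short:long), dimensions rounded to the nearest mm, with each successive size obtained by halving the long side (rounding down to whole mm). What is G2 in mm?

644 × 911 mm

Let G0's short side be w mm. w · w√2 = 2.35 m² = 2,350,000 mm², so w ≈ 1289.1 mm and w√2 ≈ 1823.0 mm → G0 = 1289 × 1823 mm.
G1: ⌊1823/2⌋ × 1289 = 911 × 1289 mm
G2: ⌊1289/2⌋ × 911 = 644 × 911 mm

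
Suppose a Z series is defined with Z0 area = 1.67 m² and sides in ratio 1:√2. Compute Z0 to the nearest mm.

Let the short side be w mm. Then w · w√2 = 1.67 m² = 1,670,000 mm².
w² = 1,670,000/√2, so w ≈ 1086.7 mm; long side = w√2 ≈ 1536.8 mm.

1087 × 1537 mm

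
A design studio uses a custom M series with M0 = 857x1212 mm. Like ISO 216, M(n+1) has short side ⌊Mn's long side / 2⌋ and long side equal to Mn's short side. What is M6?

M1: ⌊1212/2⌋ × 857 = 606 × 857 mm
M2: ⌊857/2⌋ × 606 = 428 × 606 mm
M3: ⌊606/2⌋ × 428 = 303 × 428 mm
M4: ⌊428/2⌋ × 303 = 214 × 303 mm
M5: ⌊303/2⌋ × 214 = 151 × 214 mm
M6: ⌊214/2⌋ × 151 = 107 × 151 mm

107 × 151 mm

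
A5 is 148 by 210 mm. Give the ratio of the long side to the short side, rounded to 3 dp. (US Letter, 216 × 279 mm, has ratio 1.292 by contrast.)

210 / 148 = 1.419
ISO 216 targets √2 ≈ 1.414; the +0.005 deviation is from mm rounding.

1.419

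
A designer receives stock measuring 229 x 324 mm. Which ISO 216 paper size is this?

C4 (229 × 324 mm)

Aspect ratio 324/229 ≈ 1.415 — close to the ISO √2 ≈ 1.414.
In the C-series (envelope sizes, between A and B): C4 = 229 × 324 mm.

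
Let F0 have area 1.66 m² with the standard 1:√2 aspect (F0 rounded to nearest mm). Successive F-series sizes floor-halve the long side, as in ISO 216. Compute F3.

Let F0's short side be w mm. w · w√2 = 1.66 m² = 1,660,000 mm², so w ≈ 1083.4 mm and w√2 ≈ 1532.2 mm → F0 = 1083 × 1532 mm.
F1: ⌊1532/2⌋ × 1083 = 766 × 1083 mm
F2: ⌊1083/2⌋ × 766 = 541 × 766 mm
F3: ⌊766/2⌋ × 541 = 383 × 541 mm

383 × 541 mm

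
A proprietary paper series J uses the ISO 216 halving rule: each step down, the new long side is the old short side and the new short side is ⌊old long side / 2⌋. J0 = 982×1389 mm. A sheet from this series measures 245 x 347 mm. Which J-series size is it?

J0: 982 × 1389 mm
J1: 694 × 982 mm
J2: 491 × 694 mm
J3: 347 × 491 mm
J4: 245 × 347 mm
J5: 173 × 245 mm
→ matches J4.

J4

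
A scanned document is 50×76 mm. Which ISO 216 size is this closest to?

Aspect ratio 76/50 ≈ 1.520 (ISO target is √2 ≈ 1.414).
In the A-series (A0 area = 1 m²): A8 = 52 × 74 mm.
Off by 4 mm total — nearest standard size.

A8 (52 × 74 mm)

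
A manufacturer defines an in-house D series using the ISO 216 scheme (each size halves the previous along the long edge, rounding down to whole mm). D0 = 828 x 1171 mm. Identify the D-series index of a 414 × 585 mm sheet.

D0: 828 × 1171 mm
D1: 585 × 828 mm
D2: 414 × 585 mm
D3: 292 × 414 mm
→ matches D2.

D2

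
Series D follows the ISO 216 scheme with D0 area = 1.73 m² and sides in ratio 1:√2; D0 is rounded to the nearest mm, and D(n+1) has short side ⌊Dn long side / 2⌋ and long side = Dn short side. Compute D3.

391 × 553 mm

Let D0's short side be w mm. w · w√2 = 1.73 m² = 1,730,000 mm², so w ≈ 1106.0 mm and w√2 ≈ 1564.2 mm → D0 = 1106 × 1564 mm.
D1: ⌊1564/2⌋ × 1106 = 782 × 1106 mm
D2: ⌊1106/2⌋ × 782 = 553 × 782 mm
D3: ⌊782/2⌋ × 553 = 391 × 553 mm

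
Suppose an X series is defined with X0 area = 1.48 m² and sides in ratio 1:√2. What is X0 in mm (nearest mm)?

Let the short side be w mm. Then w · w√2 = 1.48 m² = 1,480,000 mm².
w² = 1,480,000/√2, so w ≈ 1023.0 mm; long side = w√2 ≈ 1446.7 mm.

1023 × 1447 mm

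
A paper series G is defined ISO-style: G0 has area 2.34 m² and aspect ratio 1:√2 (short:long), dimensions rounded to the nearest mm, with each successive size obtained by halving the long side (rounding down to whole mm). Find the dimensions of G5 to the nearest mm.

Let G0's short side be w mm. w · w√2 = 2.34 m² = 2,340,000 mm², so w ≈ 1286.3 mm and w√2 ≈ 1819.1 mm → G0 = 1286 × 1819 mm.
G1: ⌊1819/2⌋ × 1286 = 909 × 1286 mm
G2: ⌊1286/2⌋ × 909 = 643 × 909 mm
G3: ⌊909/2⌋ × 643 = 454 × 643 mm
G4: ⌊643/2⌋ × 454 = 321 × 454 mm
G5: ⌊454/2⌋ × 321 = 227 × 321 mm

227 × 321 mm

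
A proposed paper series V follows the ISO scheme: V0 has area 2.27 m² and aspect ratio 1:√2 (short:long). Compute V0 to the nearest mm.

Let the short side be w mm. Then w · w√2 = 2.27 m² = 2,270,000 mm².
w² = 2,270,000/√2, so w ≈ 1266.9 mm; long side = w√2 ≈ 1791.7 mm.

1267 × 1792 mm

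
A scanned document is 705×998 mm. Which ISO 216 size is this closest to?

B1 (707 × 1000 mm)

Aspect ratio 998/705 ≈ 1.416 — close to the ISO √2 ≈ 1.414.
In the B-series (B0 = 1000 × 1414 mm): B1 = 707 × 1000 mm.
Off by 4 mm total — nearest standard size.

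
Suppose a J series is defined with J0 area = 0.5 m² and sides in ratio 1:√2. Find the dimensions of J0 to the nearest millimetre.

Let the short side be w mm. Then w · w√2 = 0.5 m² = 500,000 mm².
w² = 500,000/√2, so w ≈ 594.6 mm; long side = w√2 ≈ 840.9 mm.

595 × 841 mm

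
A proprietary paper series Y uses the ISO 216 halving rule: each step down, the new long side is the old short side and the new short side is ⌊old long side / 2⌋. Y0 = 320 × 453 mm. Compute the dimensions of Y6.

40 × 56 mm

Y1: ⌊453/2⌋ × 320 = 226 × 320 mm
Y2: ⌊320/2⌋ × 226 = 160 × 226 mm
Y3: ⌊226/2⌋ × 160 = 113 × 160 mm
Y4: ⌊160/2⌋ × 113 = 80 × 113 mm
Y5: ⌊113/2⌋ × 80 = 56 × 80 mm
Y6: ⌊80/2⌋ × 56 = 40 × 56 mm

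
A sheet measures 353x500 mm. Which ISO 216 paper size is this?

Aspect ratio 500/353 ≈ 1.416 — close to the ISO √2 ≈ 1.414.
In the B-series (B0 = 1000 × 1414 mm): B3 = 353 × 500 mm.

B3 (353 × 500 mm)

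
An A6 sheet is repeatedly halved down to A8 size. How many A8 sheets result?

Each ISO step halves the sheet: 1 × A6 → 2 × A7 → 4 × A8
From A6 to A8 is 2 halving steps: 2^2 = 4.

4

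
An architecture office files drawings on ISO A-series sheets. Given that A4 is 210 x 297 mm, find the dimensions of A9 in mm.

37 × 52 mm

A5: ⌊297/2⌋ × 210 = 148 × 210 mm
A6: ⌊210/2⌋ × 148 = 105 × 148 mm
A7: ⌊148/2⌋ × 105 = 74 × 105 mm
A8: ⌊105/2⌋ × 74 = 52 × 74 mm
A9: ⌊74/2⌋ × 52 = 37 × 52 mm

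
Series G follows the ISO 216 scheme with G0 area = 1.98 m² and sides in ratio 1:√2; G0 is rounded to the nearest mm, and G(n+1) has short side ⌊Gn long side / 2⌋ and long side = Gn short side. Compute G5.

209 × 295 mm

Let G0's short side be w mm. w · w√2 = 1.98 m² = 1,980,000 mm², so w ≈ 1183.2 mm and w√2 ≈ 1673.4 mm → G0 = 1183 × 1673 mm.
G1: ⌊1673/2⌋ × 1183 = 836 × 1183 mm
G2: ⌊1183/2⌋ × 836 = 591 × 836 mm
G3: ⌊836/2⌋ × 591 = 418 × 591 mm
G4: ⌊591/2⌋ × 418 = 295 × 418 mm
G5: ⌊418/2⌋ × 295 = 209 × 295 mm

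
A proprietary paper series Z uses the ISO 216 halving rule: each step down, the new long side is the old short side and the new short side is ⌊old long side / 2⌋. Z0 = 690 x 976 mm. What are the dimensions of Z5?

Z1 = 488 × 690 mm (from Z0 by 1 halving).
Z2: ⌊690/2⌋ × 488 = 345 × 488 mm
Z3: ⌊488/2⌋ × 345 = 244 × 345 mm
Z4: ⌊345/2⌋ × 244 = 172 × 244 mm
Z5: ⌊244/2⌋ × 172 = 122 × 172 mm

122 × 172 mm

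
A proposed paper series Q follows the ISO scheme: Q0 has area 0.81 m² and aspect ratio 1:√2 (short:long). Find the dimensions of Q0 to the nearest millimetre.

Let the short side be w mm. Then w · w√2 = 0.81 m² = 810,000 mm².
w² = 810,000/√2, so w ≈ 756.8 mm; long side = w√2 ≈ 1070.3 mm.

757 × 1070 mm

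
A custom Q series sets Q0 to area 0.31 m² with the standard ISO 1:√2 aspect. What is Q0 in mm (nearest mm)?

Let the short side be w mm. Then w · w√2 = 0.31 m² = 310,000 mm².
w² = 310,000/√2, so w ≈ 468.2 mm; long side = w√2 ≈ 662.1 mm.

468 × 662 mm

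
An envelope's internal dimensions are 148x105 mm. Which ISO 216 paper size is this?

A6 (105 × 148 mm)

Aspect ratio 148/105 ≈ 1.410 — close to the ISO √2 ≈ 1.414.
In the A-series (A0 area = 1 m²): A6 = 105 × 148 mm.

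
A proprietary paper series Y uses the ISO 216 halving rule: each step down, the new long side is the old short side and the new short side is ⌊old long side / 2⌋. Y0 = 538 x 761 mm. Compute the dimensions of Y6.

Y1: ⌊761/2⌋ × 538 = 380 × 538 mm
Y2: ⌊538/2⌋ × 380 = 269 × 380 mm
Y3: ⌊380/2⌋ × 269 = 190 × 269 mm
Y4: ⌊269/2⌋ × 190 = 134 × 190 mm
Y5: ⌊190/2⌋ × 134 = 95 × 134 mm
Y6: ⌊134/2⌋ × 95 = 67 × 95 mm

67 × 95 mm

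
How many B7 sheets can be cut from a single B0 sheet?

Each ISO step halves the sheet: 1 × B0 → 2 × B1 → 4 × B2 → 8 × B3 → …
From B0 to B7 is 7 halving steps: 2^7 = 128.

128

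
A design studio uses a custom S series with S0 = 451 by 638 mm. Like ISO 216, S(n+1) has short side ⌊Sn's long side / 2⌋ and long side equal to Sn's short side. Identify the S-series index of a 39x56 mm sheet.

S0: 451 × 638 mm
S1: 319 × 451 mm
S2: 225 × 319 mm
S3: 159 × 225 mm
S4: 112 × 159 mm
S5: 79 × 112 mm
S6: 56 × 79 mm
S7: 39 × 56 mm
S8: 28 × 39 mm
→ matches S7.

S7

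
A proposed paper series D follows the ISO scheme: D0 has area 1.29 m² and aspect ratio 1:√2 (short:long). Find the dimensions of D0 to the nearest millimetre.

955 × 1351 mm

Let the short side be w mm. Then w · w√2 = 1.29 m² = 1,290,000 mm².
w² = 1,290,000/√2, so w ≈ 955.1 mm; long side = w√2 ≈ 1350.7 mm.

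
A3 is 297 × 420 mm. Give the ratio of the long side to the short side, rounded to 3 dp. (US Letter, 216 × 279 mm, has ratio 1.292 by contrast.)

1.414

420 / 297 = 1.414
Matches √2 ≈ 1.414 — the ISO 216 defining ratio.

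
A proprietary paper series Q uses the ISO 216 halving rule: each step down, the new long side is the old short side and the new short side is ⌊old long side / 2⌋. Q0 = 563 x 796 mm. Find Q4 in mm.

140 × 199 mm

Q1 = 398 × 563 mm (from Q0 by 1 halving).
Q2: ⌊563/2⌋ × 398 = 281 × 398 mm
Q3: ⌊398/2⌋ × 281 = 199 × 281 mm
Q4: ⌊281/2⌋ × 199 = 140 × 199 mm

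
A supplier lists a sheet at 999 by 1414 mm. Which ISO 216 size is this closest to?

B0 (1000 × 1414 mm)

Aspect ratio 1414/999 ≈ 1.415 — close to the ISO √2 ≈ 1.414.
In the B-series (B0 = 1000 × 1414 mm): B0 = 1000 × 1414 mm.
Off by 1 mm total — nearest standard size.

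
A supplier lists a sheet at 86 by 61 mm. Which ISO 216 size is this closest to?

Aspect ratio 86/61 ≈ 1.410 — close to the ISO √2 ≈ 1.414.
In the B-series (B0 = 1000 × 1414 mm): B8 = 62 × 88 mm.
Off by 3 mm total — nearest standard size.

B8 (62 × 88 mm)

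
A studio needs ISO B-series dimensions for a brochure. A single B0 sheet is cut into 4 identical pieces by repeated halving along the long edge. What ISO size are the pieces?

B2

4 = 2^2, so 2 halving steps.
B0 → B1 → … → B2 after 2 steps.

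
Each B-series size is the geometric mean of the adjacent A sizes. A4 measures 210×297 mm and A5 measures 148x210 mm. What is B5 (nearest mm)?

Short side: √(210 · 148) = √31080 ≈ 176.3 → 176 mm
Long side: √(297 · 210) = √62370 ≈ 249.7 → 250 mm

176 × 250 mm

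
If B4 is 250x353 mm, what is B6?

B5: ⌊353/2⌋ × 250 = 176 × 250 mm
B6: ⌊250/2⌋ × 176 = 125 × 176 mm

125 × 176 mm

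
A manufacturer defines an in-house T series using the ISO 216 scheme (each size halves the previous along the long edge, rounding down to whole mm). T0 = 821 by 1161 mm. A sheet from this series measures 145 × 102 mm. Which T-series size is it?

T6

T0: 821 × 1161 mm
T1: 580 × 821 mm
T2: 410 × 580 mm
T3: 290 × 410 mm
T4: 205 × 290 mm
T5: 145 × 205 mm
T6: 102 × 145 mm
T7: 72 × 102 mm
→ matches T6.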